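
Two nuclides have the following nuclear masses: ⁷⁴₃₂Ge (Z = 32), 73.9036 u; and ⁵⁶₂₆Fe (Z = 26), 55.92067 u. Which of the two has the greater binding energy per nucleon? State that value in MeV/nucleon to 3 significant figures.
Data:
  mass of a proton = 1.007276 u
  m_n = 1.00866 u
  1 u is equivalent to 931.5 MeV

⁵⁶₂₆Fe; 8.79 MeV/nucleon

⁷⁴₃₂Ge: Σm = 32(1.007276) + 42(1.00866) = 74.596552 u; Δm = 0.692952 u; E_B = 645.48 MeV; E_B/A = 8.723 MeV
⁵⁶₂₆Fe: Σm = 26(1.007276) + 30(1.00866) = 56.448976 u; Δm = 0.528306 u; E_B = 492.12 MeV; E_B/A = 8.788 MeV
⁵⁶₂₆Fe has the higher binding energy per nucleon, so it is the more tightly bound nucleus.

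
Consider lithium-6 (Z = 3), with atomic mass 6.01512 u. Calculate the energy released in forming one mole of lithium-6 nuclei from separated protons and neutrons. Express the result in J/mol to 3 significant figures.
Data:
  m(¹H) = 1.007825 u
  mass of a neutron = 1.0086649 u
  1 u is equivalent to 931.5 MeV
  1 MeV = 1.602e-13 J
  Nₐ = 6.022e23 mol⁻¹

With 3 protons and 3 neutrons (A = 6):
Mass of separated nucleons = 3(1.007825) + 3(1.0086649) = 3.023475 + 3.0259947 = 6.0494697 u
The mass defect is 6.0494697 − 6.01512 = 0.0343497 u.
E_B = 0.0343497 × 931.5 = 31.9967 MeV
Per nucleus in joules: 31.9967 MeV × 1.602e-13 J/MeV = 5.1259e-12 J
Per mole: 5.1259e-12 J × 6.022e23 mol⁻¹ = 3.0868e+12 J/mol

3.09e+12 J/mol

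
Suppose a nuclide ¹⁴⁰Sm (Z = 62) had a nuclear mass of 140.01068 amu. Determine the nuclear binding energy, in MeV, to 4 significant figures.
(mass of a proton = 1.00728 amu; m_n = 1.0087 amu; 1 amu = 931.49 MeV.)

1043 MeV

With 62 protons and 78 neutrons (A = 140):
Mass of separated nucleons = 62(1.00728) + 78(1.0087) = 62.45136 + 78.6786 = 141.12996 amu
Δm = 141.12996 − 140.01068 = 1.11928 amu
E_B = 1.11928 × 931.49 = 1042.60 MeV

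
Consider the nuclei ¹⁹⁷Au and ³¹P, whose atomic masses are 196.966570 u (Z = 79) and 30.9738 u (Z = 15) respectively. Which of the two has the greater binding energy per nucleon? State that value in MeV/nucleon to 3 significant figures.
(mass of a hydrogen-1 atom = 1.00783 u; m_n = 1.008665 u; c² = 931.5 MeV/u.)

³¹P; 8.48 MeV/nucleon

¹⁹⁷Au: Σm = 79(1.00783) + 118(1.008665) = 198.641040 u; Δm = 1.674470 u; E_B = 1559.8 MeV; E_B/A = 7.918 MeV
³¹P: Σm = 15(1.00783) + 16(1.008665) = 31.256090 u; Δm = 0.282290 u; E_B = 262.95 MeV; E_B/A = 8.482 MeV
³¹P has the higher binding energy per nucleon, so it is the more tightly bound nucleus.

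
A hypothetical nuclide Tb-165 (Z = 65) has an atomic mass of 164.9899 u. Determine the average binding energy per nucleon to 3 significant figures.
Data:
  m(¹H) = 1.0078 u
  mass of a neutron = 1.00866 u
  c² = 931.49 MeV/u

7.81 MeV/nucleon

Total constituent mass: 65 × 1.0078 + 100 × 1.00866 = 166.37300 u
Δm = 166.37300 − 164.9899 = 1.38310 u
Binding energy = Δm·c² = 1.38310 × 931.49 MeV/u = 1288.34 MeV
Dividing by A = 165 gives 7.808 MeV per nucleon.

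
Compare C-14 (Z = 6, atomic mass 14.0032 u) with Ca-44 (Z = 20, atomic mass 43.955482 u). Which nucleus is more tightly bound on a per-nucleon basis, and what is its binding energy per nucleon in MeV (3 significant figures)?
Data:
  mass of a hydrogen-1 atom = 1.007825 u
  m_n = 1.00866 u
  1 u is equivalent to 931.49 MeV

Ca-44; 8.66 MeV/nucleon

C-14: Σm = 6(1.007825) + 8(1.00866) = 14.116230 u; Δm = 0.113030 u; E_B = 105.286 MeV; E_B/A = 7.520 MeV
Ca-44: Σm = 20(1.007825) + 24(1.00866) = 44.364340 u; Δm = 0.408858 u; E_B = 380.85 MeV; E_B/A = 8.656 MeV
Ca-44 has the higher binding energy per nucleon, so it is the more tightly bound nucleus.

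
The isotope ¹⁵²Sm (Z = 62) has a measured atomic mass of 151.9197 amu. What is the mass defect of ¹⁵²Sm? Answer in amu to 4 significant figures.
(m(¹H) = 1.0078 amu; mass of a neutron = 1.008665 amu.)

1.344 amu

With 62 protons and 90 neutrons (A = 152):
Total constituent mass: 62 × 1.0078 + 90 × 1.008665 = 153.263450 amu
The mass defect is 153.263450 − 151.9197 = 1.343750 amu.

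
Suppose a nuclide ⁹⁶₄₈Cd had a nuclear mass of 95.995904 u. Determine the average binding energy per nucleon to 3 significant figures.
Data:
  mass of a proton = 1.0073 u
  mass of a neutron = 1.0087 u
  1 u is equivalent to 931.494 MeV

Mass of separated nucleons = 48(1.0073) + 48(1.0087) = 48.3504 + 48.4176 = 96.7680 u
Δm = 96.7680 − 95.995904 = 0.772096 u
Converting to energy: 0.772096 u × 931.494 MeV/u = 719.203 MeV
Dividing by A = 96 gives 7.492 MeV per nucleon.

7.49 MeV/nucleon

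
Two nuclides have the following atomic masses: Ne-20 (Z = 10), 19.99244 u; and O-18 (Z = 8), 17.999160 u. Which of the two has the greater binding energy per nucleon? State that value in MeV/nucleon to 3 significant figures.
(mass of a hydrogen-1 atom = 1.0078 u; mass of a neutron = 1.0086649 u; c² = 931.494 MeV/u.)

Ne-20; 8.02 MeV/nucleon

Ne-20: Σm = 10(1.0078) + 10(1.0086649) = 20.1646490 u; Δm = 0.1722090 u; E_B = 160.41 MeV; E_B/A = 8.021 MeV
O-18: Σm = 8(1.0078) + 10(1.0086649) = 18.1490490 u; Δm = 0.1498890 u; E_B = 139.62 MeV; E_B/A = 7.757 MeV
Ne-20 has the higher binding energy per nucleon, so it is the more tightly bound nucleus.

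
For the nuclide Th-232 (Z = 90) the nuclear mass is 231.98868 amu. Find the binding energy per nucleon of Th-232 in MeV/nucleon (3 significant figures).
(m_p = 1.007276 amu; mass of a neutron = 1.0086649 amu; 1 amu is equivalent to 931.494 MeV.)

Total constituent mass: 90 × 1.007276 + 142 × 1.0086649 = 233.8852558 amu
Δm = 233.8852558 − 231.98868 = 1.8965758 amu
E_B = 1.8965758 × 931.494 = 1766.65 MeV
BE/A = 1766.65 MeV / 232 = 7.6149 MeV/nucleon

7.61 MeV/nucleon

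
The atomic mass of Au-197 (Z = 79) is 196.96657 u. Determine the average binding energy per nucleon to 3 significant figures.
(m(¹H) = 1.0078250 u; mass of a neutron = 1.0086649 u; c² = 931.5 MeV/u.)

7.92 MeV/nucleon

Z = 79, so N = A − Z = 197 − 79 = 118.
Mass of separated nucleons = 79(1.0078250) + 118(1.0086649) = 79.6181750 + 119.0224582 = 198.6406332 u
The mass defect is 198.6406332 − 196.96657 = 1.6740632 u.
E_B = 1.6740632 × 931.5 = 1559.39 MeV
Per nucleon: 1559.39 / 197 = 7.916 MeV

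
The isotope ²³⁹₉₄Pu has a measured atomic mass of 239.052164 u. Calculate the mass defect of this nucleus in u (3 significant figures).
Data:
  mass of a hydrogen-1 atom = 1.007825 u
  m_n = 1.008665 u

1.94 u

Mass of separated nucleons = 94(1.007825) + 145(1.008665) = 94.735550 + 146.256425 = 240.991975 u
Δm = 240.991975 − 239.052164 = 1.939811 u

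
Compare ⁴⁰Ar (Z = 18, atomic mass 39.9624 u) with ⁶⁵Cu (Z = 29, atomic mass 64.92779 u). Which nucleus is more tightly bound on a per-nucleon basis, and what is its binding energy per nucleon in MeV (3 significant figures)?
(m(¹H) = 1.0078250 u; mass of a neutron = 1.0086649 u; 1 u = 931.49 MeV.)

⁶⁵Cu; 8.76 MeV/nucleon

⁴⁰Ar: Σm = 18(1.0078250) + 22(1.0086649) = 40.3314778 u; Δm = 0.3690778 u; E_B = 343.79 MeV; E_B/A = 8.5948 MeV
⁶⁵Cu: Σm = 29(1.0078250) + 36(1.0086649) = 65.5388614 u; Δm = 0.6110714 u; E_B = 569.21 MeV; E_B/A = 8.757 MeV
⁶⁵Cu has the higher binding energy per nucleon, so it is the more tightly bound nucleus.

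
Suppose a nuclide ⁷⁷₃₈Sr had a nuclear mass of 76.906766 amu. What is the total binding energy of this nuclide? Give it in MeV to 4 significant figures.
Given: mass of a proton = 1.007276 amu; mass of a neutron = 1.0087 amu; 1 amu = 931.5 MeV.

660.5 MeV

With 38 protons and 39 neutrons (A = 77):
Σm = 38·m_p + 39·m_n = 38.276488 + 39.3393 = 77.615788 amu
The mass defect is 77.615788 − 76.906766 = 0.709022 amu.
Converting to energy: 0.709022 amu × 931.5 MeV/amu = 660.454 MeV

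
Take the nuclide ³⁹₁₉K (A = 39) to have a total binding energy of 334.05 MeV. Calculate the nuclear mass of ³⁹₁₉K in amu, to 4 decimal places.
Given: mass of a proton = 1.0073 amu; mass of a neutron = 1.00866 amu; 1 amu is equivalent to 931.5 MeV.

38.9533 amu

Mass defect = 334.05 MeV / (931.5 MeV/amu) = 0.358615 amu
Constituent mass = 19(1.0073) + 20(1.00866) = 39.31190 amu
Nuclear mass = 39.31190 − 0.358615 = 38.953285 amu ≈ 38.9533 amu (to 4 decimal places)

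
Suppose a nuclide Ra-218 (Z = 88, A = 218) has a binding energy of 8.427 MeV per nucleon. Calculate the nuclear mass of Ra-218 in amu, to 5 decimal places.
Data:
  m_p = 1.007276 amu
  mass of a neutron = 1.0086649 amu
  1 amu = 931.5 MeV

217.79454 amu

Total binding energy = 218 × 8.427 = 1837.086 MeV
Mass defect = 1837.086 MeV / (931.5 MeV/amu) = 1.9721804 amu
Constituent mass = 88(1.007276) + 130(1.0086649) = 219.7667250 amu
Nuclear mass = 219.7667250 − 1.9721804 = 217.7945446 amu ≈ 217.79454 amu (to 5 decimal places)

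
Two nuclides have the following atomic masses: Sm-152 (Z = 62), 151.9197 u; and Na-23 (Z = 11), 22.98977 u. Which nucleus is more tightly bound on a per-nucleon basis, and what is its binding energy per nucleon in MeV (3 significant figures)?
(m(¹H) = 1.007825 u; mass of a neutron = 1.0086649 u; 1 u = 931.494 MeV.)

Sm-152: Σm = 62(1.007825) + 90(1.0086649) = 153.2649910 u; Δm = 1.3452910 u; E_B = 1253.1 MeV; E_B/A = 8.244 MeV
Na-23: Σm = 11(1.007825) + 12(1.0086649) = 23.1900538 u; Δm = 0.2002838 u; E_B = 186.56 MeV; E_B/A = 8.111 MeV
Sm-152 has the higher binding energy per nucleon, so it is the more tightly bound nucleus.

Sm-152; 8.24 MeV/nucleon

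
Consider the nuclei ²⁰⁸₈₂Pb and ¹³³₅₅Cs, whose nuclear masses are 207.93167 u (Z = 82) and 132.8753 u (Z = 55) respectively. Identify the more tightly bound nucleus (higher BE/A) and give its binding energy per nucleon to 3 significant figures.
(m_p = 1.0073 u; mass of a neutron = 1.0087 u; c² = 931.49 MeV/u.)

²⁰⁸₈₂Pb: Σm = 82(1.0073) + 126(1.0087) = 209.6948 u; Δm = 1.76313 u; E_B = 1642.3 MeV; E_B/A = 7.896 MeV
¹³³₅₅Cs: Σm = 55(1.0073) + 78(1.0087) = 134.0801 u; Δm = 1.2048 u; E_B = 1122.3 MeV; E_B/A = 8.438 MeV
¹³³₅₅Cs has the higher binding energy per nucleon, so it is the more tightly bound nucleus.

¹³³₅₅Cs; 8.44 MeV/nucleon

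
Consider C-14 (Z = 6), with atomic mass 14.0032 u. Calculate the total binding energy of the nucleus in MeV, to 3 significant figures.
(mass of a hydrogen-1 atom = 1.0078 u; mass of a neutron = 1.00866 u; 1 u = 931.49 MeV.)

105 MeV

Total constituent mass: 6 × 1.0078 + 8 × 1.00866 = 14.11608 u
Δm = 14.11608 − 14.0032 = 0.11288 u
E_B = 0.11288 × 931.49 = 105.147 MeV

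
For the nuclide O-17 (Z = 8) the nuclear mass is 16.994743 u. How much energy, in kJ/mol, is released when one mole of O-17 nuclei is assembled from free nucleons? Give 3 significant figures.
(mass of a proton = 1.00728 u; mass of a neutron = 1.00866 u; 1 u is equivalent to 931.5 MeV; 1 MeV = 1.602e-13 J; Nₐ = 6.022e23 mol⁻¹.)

With 8 protons and 9 neutrons (A = 17):
Mass of separated nucleons = 8(1.00728) + 9(1.00866) = 8.05824 + 9.07794 = 17.13618 u
Δm = 17.13618 − 16.994743 = 0.141437 u
Converting to energy: 0.141437 u × 931.5 MeV/u = 131.749 MeV
Per nucleus in joules: 131.749 MeV × 1.602e-13 J/MeV = 2.1106e-11 J
Per mole: 2.1106e-11 J × 6.022e23 mol⁻¹ = 1.2710e+13 J/mol

1.27e+10 kJ/mol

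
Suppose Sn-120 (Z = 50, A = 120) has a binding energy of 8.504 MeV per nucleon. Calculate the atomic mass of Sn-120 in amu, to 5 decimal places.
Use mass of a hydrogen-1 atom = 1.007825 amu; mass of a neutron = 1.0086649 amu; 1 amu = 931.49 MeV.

Total binding energy = 120 × 8.504 = 1020.480 MeV
Mass defect = 1020.480 MeV / (931.49 MeV/amu) = 1.0955351 amu
Constituent mass = 50(1.007825) + 70(1.0086649) = 120.9977930 amu
Atomic mass = 120.9977930 − 1.0955351 = 119.9022579 amu ≈ 119.90226 amu (to 5 decimal places)

119.90226 amu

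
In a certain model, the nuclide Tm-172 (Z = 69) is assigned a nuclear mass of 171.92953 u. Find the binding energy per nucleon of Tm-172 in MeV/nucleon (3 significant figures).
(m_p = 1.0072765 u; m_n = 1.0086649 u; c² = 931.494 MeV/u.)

7.93 MeV/nucleon

The nucleus contains 69 protons and 172 − 69 = 103 neutrons.
Mass of separated nucleons = 69(1.0072765) + 103(1.0086649) = 69.5020785 + 103.8924847 = 173.3945632 u
Mass defect Δm = 173.3945632 − 171.92953 = 1.4650332 u
Binding energy = Δm·c² = 1.4650332 × 931.494 MeV/u = 1364.67 MeV
BE/A = 1364.67 MeV / 172 = 7.934 MeV/nucleon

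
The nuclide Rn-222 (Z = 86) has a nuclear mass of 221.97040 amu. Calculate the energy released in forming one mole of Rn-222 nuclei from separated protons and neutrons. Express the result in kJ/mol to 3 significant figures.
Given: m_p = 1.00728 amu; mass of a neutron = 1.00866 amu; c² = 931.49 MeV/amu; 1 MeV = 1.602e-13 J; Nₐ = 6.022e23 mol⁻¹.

1.65e+11 kJ/mol

Z = 86, so N = A − Z = 222 − 86 = 136.
Total constituent mass: 86 × 1.00728 + 136 × 1.00866 = 223.80384 amu
The mass defect is 223.80384 − 221.97040 = 1.83344 amu.
Binding energy = Δm·c² = 1.83344 × 931.49 MeV/amu = 1707.83 MeV
Per nucleus in joules: 1707.83 MeV × 1.602e-13 J/MeV = 2.7359e-10 J
Per mole: 2.7359e-10 J × 6.022e23 mol⁻¹ = 1.6476e+14 J/mol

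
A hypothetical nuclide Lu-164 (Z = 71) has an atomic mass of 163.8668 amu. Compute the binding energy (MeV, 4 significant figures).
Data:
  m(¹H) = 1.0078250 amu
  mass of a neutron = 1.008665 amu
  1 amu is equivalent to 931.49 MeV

1392 MeV

Total constituent mass: 71 × 1.0078250 + 93 × 1.008665 = 165.3614200 amu
The mass defect is 165.3614200 − 163.8668 = 1.4946200 amu.
Binding energy = Δm·c² = 1.4946200 × 931.49 MeV/amu = 1392.22 MeV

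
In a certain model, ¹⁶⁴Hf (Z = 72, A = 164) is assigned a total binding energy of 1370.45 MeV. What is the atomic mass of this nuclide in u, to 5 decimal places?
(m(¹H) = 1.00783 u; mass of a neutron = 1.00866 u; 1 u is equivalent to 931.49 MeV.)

163.88924 u

Mass defect = 1370.45 MeV / (931.49 MeV/u) = 1.4712450 u
Constituent mass = 72(1.00783) + 92(1.00866) = 165.36048 u
Atomic mass = 165.36048 − 1.4712450 = 163.8892350 u ≈ 163.88924 u (to 5 decimal places)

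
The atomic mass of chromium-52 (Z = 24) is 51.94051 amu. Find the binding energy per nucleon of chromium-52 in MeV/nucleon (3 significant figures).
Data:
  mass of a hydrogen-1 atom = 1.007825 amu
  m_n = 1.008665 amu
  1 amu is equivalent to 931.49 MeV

Σm = 24·m(¹H) + 28·m_n = 24.187800 + 28.242620 = 52.430420 amu
Mass defect Δm = 52.430420 − 51.94051 = 0.489910 amu
Converting to energy: 0.489910 amu × 931.49 MeV/amu = 456.346 MeV
Per nucleon: 456.346 / 52 = 8.776 MeV

8.78 MeV/nucleon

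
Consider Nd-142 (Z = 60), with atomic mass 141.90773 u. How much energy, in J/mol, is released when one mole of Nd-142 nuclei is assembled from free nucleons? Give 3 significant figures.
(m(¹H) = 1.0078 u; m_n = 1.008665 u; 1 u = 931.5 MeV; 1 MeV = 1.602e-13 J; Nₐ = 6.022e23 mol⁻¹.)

1.14e+14 J/mol

Z = 60, so N = A − Z = 142 − 60 = 82.
Σm = 60·m(¹H) + 82·m_n = 60.4680 + 82.710530 = 143.178530 u
Mass defect Δm = 143.178530 − 141.90773 = 1.270800 u
Binding energy = Δm·c² = 1.270800 × 931.5 MeV/u = 1183.75 MeV
Per nucleus in joules: 1183.75 MeV × 1.602e-13 J/MeV = 1.8964e-10 J
Per mole: 1.8964e-10 J × 6.022e23 mol⁻¹ = 1.1420e+14 J/mol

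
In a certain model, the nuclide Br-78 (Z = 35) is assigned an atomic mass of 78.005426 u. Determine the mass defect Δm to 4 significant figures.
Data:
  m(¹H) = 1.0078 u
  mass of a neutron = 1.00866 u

Mass of separated nucleons = 35(1.0078) + 43(1.00866) = 35.2730 + 43.37238 = 78.64538 u
Mass defect Δm = 78.64538 − 78.005426 = 0.639954 u

0.6400 u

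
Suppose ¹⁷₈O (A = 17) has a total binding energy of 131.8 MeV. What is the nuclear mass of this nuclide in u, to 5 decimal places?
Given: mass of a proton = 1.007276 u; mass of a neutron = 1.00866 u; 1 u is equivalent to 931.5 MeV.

Mass defect = 131.8 MeV / (931.5 MeV/u) = 0.1414922 u
Constituent mass = 8(1.007276) + 9(1.00866) = 17.136148 u
Nuclear mass = 17.136148 − 0.1414922 = 16.9946558 u ≈ 16.99466 u (to 5 decimal places)

16.99466 u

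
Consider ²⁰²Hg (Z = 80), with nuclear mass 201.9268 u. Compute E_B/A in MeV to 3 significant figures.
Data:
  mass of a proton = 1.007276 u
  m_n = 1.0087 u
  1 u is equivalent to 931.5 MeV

Σm = 80·m_p + 122·m_n = 80.582080 + 123.0614 = 203.643480 u
The mass defect is 203.643480 − 201.9268 = 1.716680 u.
E_B = 1.716680 × 931.5 = 1599.09 MeV
Dividing by A = 202 gives 7.916 MeV per nucleon.

7.92 MeV/nucleon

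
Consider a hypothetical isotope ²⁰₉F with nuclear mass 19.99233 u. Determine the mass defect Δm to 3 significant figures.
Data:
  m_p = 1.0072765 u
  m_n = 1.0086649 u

With 9 protons and 11 neutrons (A = 20):
Total constituent mass: 9 × 1.0072765 + 11 × 1.0086649 = 20.1608024 u
Δm = 20.1608024 − 19.99233 = 0.1684724 u

0.168 u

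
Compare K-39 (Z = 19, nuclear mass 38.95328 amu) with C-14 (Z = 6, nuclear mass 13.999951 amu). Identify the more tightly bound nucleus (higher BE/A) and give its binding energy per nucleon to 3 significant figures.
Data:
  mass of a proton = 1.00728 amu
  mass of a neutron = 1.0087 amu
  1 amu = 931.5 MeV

K-39; 8.58 MeV/nucleon

K-39: Σm = 19(1.00728) + 20(1.0087) = 39.31232 amu; Δm = 0.35904 amu; E_B = 334.45 MeV; E_B/A = 8.576 MeV
C-14: Σm = 6(1.00728) + 8(1.0087) = 14.11328 amu; Δm = 0.113329 amu; E_B = 105.566 MeV; E_B/A = 7.540 MeV
K-39 has the higher binding energy per nucleon, so it is the more tightly bound nucleus.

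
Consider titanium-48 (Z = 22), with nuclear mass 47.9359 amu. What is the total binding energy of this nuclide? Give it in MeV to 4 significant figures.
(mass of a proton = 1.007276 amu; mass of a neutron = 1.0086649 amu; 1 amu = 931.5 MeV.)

418.7 MeV

Total constituent mass: 22 × 1.007276 + 26 × 1.0086649 = 48.3853594 amu
The mass defect is 48.3853594 − 47.9359 = 0.4494594 amu.
E_B = 0.4494594 × 931.5 = 418.671 MeV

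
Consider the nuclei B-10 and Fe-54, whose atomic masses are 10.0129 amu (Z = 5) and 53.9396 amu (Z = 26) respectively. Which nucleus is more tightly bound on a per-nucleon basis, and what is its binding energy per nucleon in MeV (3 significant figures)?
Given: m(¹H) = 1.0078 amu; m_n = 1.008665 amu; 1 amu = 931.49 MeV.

Fe-54; 8.73 MeV/nucleon

B-10: Σm = 5(1.0078) + 5(1.008665) = 10.082325 amu; Δm = 0.069425 amu; E_B = 64.669 MeV; E_B/A = 6.467 MeV
Fe-54: Σm = 26(1.0078) + 28(1.008665) = 54.445420 amu; Δm = 0.505820 amu; E_B = 471.17 MeV; E_B/A = 8.725 MeV
Fe-54 has the higher binding energy per nucleon, so it is the more tightly bound nucleus.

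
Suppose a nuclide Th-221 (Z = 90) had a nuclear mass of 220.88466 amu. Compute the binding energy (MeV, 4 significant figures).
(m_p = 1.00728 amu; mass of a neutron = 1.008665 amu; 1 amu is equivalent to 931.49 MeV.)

1775 MeV

Z = 90, so N = A − Z = 221 − 90 = 131.
Σm = 90·m_p + 131·m_n = 90.65520 + 132.135115 = 222.790315 amu
The mass defect is 222.790315 − 220.88466 = 1.905655 amu.
Binding energy = Δm·c² = 1.905655 × 931.49 MeV/amu = 1775.10 MeV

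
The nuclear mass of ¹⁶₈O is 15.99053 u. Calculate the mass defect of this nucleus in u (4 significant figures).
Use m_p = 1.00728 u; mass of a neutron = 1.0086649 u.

0.1370 u

The nucleus contains 8 protons and 16 − 8 = 8 neutrons.
Total constituent mass: 8 × 1.00728 + 8 × 1.0086649 = 16.1275592 u
Mass defect Δm = 16.1275592 − 15.99053 = 0.1370292 u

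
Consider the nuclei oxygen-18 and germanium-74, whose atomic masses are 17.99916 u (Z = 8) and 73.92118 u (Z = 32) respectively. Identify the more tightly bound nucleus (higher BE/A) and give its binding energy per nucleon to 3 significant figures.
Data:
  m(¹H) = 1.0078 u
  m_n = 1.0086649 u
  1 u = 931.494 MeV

oxygen-18: Σm = 8(1.0078) + 10(1.0086649) = 18.1490490 u; Δm = 0.1498890 u; E_B = 139.62 MeV; E_B/A = 7.757 MeV
germanium-74: Σm = 32(1.0078) + 42(1.0086649) = 74.6135258 u; Δm = 0.6923458 u; E_B = 644.92 MeV; E_B/A = 8.715 MeV
germanium-74 has the higher binding energy per nucleon, so it is the more tightly bound nucleus.

germanium-74; 8.72 MeV/nucleon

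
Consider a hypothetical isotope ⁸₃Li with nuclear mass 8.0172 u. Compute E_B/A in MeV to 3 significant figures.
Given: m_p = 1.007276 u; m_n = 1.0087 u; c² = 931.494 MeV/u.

5.60 MeV/nucleon

Mass of separated nucleons = 3(1.007276) + 5(1.0087) = 3.021828 + 5.0435 = 8.065328 u
Δm = 8.065328 − 8.0172 = 0.048128 u
Binding energy = Δm·c² = 0.048128 × 931.494 MeV/u = 44.8309 MeV
Per nucleon: 44.8309 / 8 = 5.604 MeV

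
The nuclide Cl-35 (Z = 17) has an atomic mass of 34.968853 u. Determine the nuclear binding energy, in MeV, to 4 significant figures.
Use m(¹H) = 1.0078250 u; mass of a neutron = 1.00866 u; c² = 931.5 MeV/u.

298.1 MeV

With 17 protons and 18 neutrons (A = 35):
Σm = 17·m(¹H) + 18·m_n = 17.1330250 + 18.15588 = 35.2889050 u
Mass defect Δm = 35.2889050 − 34.968853 = 0.3200520 u
E_B = 0.3200520 × 931.5 = 298.128 MeV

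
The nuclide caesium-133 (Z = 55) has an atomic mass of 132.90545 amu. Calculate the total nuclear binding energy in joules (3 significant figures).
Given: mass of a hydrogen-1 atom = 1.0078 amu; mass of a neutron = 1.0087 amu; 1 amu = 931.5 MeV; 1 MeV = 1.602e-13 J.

1.79e-10 J

Total constituent mass: 55 × 1.0078 + 78 × 1.0087 = 134.1076 amu
The mass defect is 134.1076 − 132.90545 = 1.20215 amu.
E_B = 1.20215 × 931.5 = 1119.80 MeV
In joules: 1119.80 MeV × 1.602e-13 J/MeV = 1.7939e-10 J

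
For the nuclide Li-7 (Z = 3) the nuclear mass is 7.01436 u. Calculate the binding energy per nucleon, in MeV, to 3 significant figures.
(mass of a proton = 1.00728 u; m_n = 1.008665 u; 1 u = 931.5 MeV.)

5.61 MeV/nucleon

Σm = 3·m_p + 4·m_n = 3.02184 + 4.034660 = 7.056500 u
Mass defect Δm = 7.056500 − 7.01436 = 0.042140 u
Binding energy = Δm·c² = 0.042140 × 931.5 MeV/u = 39.2534 MeV
Per nucleon: 39.2534 / 7 = 5.608 MeV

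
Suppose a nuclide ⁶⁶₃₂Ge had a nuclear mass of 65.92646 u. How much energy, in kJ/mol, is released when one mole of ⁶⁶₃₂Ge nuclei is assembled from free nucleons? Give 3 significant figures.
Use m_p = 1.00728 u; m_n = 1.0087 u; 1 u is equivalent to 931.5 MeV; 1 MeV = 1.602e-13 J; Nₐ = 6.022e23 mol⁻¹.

5.41e+10 kJ/mol

Σm = 32·m_p + 34·m_n = 32.23296 + 34.2958 = 66.52876 u
Mass defect Δm = 66.52876 − 65.92646 = 0.60230 u
Converting to energy: 0.60230 u × 931.5 MeV/u = 561.042 MeV
Per nucleus in joules: 561.042 MeV × 1.602e-13 J/MeV = 8.9879e-11 J
Per mole: 8.9879e-11 J × 6.022e23 mol⁻¹ = 5.4125e+13 J/mol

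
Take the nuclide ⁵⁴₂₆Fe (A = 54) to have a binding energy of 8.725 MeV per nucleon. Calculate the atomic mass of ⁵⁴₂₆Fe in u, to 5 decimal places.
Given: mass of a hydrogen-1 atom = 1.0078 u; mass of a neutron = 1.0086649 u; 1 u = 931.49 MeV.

53.93961 u

Total binding energy = 54 × 8.725 = 471.150 MeV
Mass defect = 471.150 MeV / (931.49 MeV/u) = 0.5058025 u
Constituent mass = 26(1.0078) + 28(1.0086649) = 54.4454172 u
Atomic mass = 54.4454172 − 0.5058025 = 53.9396147 u ≈ 53.93961 u (to 5 decimal places)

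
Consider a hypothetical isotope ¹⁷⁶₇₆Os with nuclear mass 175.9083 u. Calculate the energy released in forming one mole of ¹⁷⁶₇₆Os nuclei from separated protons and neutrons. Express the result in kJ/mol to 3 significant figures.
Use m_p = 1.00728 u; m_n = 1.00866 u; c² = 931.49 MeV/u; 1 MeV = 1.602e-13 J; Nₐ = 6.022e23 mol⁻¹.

1.36e+11 kJ/mol

Total constituent mass: 76 × 1.00728 + 100 × 1.00866 = 177.41928 u
The mass defect is 177.41928 − 175.9083 = 1.51098 u.
Binding energy = Δm·c² = 1.51098 × 931.49 MeV/u = 1407.46 MeV
Per nucleus in joules: 1407.46 MeV × 1.602e-13 J/MeV = 2.2548e-10 J
Per mole: 2.2548e-10 J × 6.022e23 mol⁻¹ = 1.3578e+14 J/mol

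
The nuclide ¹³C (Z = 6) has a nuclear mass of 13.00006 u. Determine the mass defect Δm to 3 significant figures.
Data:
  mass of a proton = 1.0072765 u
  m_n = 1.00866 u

Z = 6, so N = A − Z = 13 − 6 = 7.
Total constituent mass: 6 × 1.0072765 + 7 × 1.00866 = 13.1042790 u
Mass defect Δm = 13.1042790 − 13.00006 = 0.1042190 u

0.104 u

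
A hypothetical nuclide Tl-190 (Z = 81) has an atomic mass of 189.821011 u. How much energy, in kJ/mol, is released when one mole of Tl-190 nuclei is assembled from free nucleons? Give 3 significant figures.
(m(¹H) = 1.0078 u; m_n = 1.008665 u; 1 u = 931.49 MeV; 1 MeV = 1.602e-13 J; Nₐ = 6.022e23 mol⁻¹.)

Total constituent mass: 81 × 1.0078 + 109 × 1.008665 = 191.576285 u
Mass defect Δm = 191.576285 − 189.821011 = 1.755274 u
E_B = 1.755274 × 931.49 = 1635.02 MeV
Per nucleus in joules: 1635.02 MeV × 1.602e-13 J/MeV = 2.6193e-10 J
Per mole: 2.6193e-10 J × 6.022e23 mol⁻¹ = 1.5773e+14 J/mol

1.58e+11 kJ/mol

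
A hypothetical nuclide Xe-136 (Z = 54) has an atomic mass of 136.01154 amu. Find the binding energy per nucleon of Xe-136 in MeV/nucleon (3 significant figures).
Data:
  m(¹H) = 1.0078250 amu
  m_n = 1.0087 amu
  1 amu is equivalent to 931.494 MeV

7.70 MeV/nucleon

Mass of separated nucleons = 54(1.0078250) + 82(1.0087) = 54.4225500 + 82.7134 = 137.1359500 amu
Mass defect Δm = 137.1359500 − 136.01154 = 1.1244100 amu
Binding energy = Δm·c² = 1.1244100 × 931.494 MeV/amu = 1047.38 MeV
Dividing by A = 136 gives 7.701 MeV per nucleon.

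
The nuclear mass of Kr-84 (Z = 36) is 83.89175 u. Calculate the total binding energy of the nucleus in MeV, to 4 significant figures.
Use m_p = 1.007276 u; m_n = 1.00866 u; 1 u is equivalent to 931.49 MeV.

Mass of separated nucleons = 36(1.007276) + 48(1.00866) = 36.261936 + 48.41568 = 84.677616 u
Mass defect Δm = 84.677616 − 83.89175 = 0.785866 u
E_B = 0.785866 × 931.49 = 732.026 MeV

732.0 MeV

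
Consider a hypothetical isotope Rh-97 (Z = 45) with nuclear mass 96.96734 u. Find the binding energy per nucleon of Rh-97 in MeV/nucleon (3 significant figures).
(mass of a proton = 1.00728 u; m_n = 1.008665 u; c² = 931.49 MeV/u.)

7.79 MeV/nucleon

Z = 45, so N = A − Z = 97 − 45 = 52.
Total constituent mass: 45 × 1.00728 + 52 × 1.008665 = 97.778180 u
The mass defect is 97.778180 − 96.96734 = 0.810840 u.
E_B = 0.810840 × 931.49 = 755.289 MeV
Per nucleon: 755.289 / 97 = 7.786 MeV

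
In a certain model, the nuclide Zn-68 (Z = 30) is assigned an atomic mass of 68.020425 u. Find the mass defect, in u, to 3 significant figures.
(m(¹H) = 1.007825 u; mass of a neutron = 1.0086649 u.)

0.544 u

With 30 protons and 38 neutrons (A = 68):
Total constituent mass: 30 × 1.007825 + 38 × 1.0086649 = 68.5640162 u
Δm = 68.5640162 − 68.020425 = 0.5435912 u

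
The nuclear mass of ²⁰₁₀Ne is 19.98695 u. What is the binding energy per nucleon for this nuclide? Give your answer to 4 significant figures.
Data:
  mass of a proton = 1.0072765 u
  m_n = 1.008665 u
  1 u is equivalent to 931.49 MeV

Σm = 10·m_p + 10·m_n = 10.0727650 + 10.086650 = 20.1594150 u
Δm = 20.1594150 − 19.98695 = 0.1724650 u
Binding energy = Δm·c² = 0.1724650 × 931.49 MeV/u = 160.649 MeV
Per nucleon: 160.649 / 20 = 8.032 MeV

8.032 MeV/nucleon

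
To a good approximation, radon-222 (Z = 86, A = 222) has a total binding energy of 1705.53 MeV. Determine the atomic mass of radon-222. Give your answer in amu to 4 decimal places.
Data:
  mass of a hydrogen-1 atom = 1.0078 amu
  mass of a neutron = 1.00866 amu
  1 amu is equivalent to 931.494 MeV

Mass defect = 1705.53 MeV / (931.494 MeV/amu) = 1.830962 amu
Constituent mass = 86(1.0078) + 136(1.00866) = 223.84856 amu
Atomic mass = 223.84856 − 1.830962 = 222.017598 amu ≈ 222.0176 amu (to 4 decimal places)

222.0176 amu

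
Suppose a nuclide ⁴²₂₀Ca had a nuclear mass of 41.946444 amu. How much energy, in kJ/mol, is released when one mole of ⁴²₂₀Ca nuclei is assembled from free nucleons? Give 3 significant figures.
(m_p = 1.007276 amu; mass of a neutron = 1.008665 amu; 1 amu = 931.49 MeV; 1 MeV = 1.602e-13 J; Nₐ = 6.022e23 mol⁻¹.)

The nucleus contains 20 protons and 42 − 20 = 22 neutrons.
Σm = 20·m_p + 22·m_n = 20.145520 + 22.190630 = 42.336150 amu
Δm = 42.336150 − 41.946444 = 0.389706 amu
E_B = 0.389706 × 931.49 = 363.007 MeV
Per nucleus in joules: 363.007 MeV × 1.602e-13 J/MeV = 5.8154e-11 J
Per mole: 5.8154e-11 J × 6.022e23 mol⁻¹ = 3.5020e+13 J/mol

3.50e+10 kJ/mol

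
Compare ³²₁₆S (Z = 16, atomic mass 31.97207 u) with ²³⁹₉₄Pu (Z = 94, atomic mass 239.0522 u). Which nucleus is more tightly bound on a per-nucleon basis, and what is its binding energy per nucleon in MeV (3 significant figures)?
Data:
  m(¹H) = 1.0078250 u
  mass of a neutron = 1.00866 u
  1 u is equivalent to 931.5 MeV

³²₁₆S; 8.49 MeV/nucleon

³²₁₆S: Σm = 16(1.0078250) + 16(1.00866) = 32.2637600 u; Δm = 0.2916900 u; E_B = 271.71 MeV; E_B/A = 8.491 MeV
²³⁹₉₄Pu: Σm = 94(1.0078250) + 145(1.00866) = 240.9912500 u; Δm = 1.9390500 u; E_B = 1806.2 MeV; E_B/A = 7.557 MeV
³²₁₆S has the higher binding energy per nucleon, so it is the more tightly bound nucleus.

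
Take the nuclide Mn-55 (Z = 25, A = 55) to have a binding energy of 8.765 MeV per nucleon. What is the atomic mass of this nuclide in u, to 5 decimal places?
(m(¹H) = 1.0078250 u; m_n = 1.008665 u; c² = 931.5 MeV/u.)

Total binding energy = 55 × 8.765 = 482.075 MeV
Mass defect = 482.075 MeV / (931.5 MeV/u) = 0.5175255 u
Constituent mass = 25(1.0078250) + 30(1.008665) = 55.4555750 u
Atomic mass = 55.4555750 − 0.5175255 = 54.9380495 u ≈ 54.93805 u (to 5 decimal places)

54.93805 u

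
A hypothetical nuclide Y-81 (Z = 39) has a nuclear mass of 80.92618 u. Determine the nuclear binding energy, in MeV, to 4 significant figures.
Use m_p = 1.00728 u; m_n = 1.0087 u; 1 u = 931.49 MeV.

673.6 MeV

Total constituent mass: 39 × 1.00728 + 42 × 1.0087 = 81.64932 u
The mass defect is 81.64932 − 80.92618 = 0.72314 u.
Converting to energy: 0.72314 u × 931.49 MeV/u = 673.598 MeV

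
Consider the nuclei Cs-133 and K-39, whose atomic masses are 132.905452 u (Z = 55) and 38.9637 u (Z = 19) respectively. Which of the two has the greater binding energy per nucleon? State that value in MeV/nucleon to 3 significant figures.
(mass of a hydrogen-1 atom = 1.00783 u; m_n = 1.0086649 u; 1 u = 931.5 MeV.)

K-39; 8.56 MeV/nucleon

Cs-133: Σm = 55(1.00783) + 78(1.0086649) = 134.1065122 u; Δm = 1.2010602 u; E_B = 1118.8 MeV; E_B/A = 8.412 MeV
K-39: Σm = 19(1.00783) + 20(1.0086649) = 39.3220680 u; Δm = 0.3583680 u; E_B = 333.82 MeV; E_B/A = 8.559 MeV
K-39 has the higher binding energy per nucleon, so it is the more tightly bound nucleus.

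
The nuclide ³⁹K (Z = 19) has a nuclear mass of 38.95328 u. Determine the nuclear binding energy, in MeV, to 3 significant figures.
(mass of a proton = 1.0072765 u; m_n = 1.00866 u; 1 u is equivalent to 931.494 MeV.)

334 MeV

With 19 protons and 20 neutrons (A = 39):
Σm = 19·m_p + 20·m_n = 19.1382535 + 20.17320 = 39.3114535 u
The mass defect is 39.3114535 − 38.95328 = 0.3581735 u.
Converting to energy: 0.3581735 u × 931.494 MeV/u = 333.636 MeV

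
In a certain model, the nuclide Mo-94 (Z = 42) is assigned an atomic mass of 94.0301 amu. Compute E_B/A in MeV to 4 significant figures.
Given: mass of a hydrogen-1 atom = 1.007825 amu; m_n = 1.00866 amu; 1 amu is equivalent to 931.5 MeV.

7.421 MeV/nucleon

Mass of separated nucleons = 42(1.007825) + 52(1.00866) = 42.328650 + 52.45032 = 94.778970 amu
Δm = 94.778970 − 94.0301 = 0.748870 amu
Converting to energy: 0.748870 amu × 931.5 MeV/amu = 697.572 MeV
Per nucleon: 697.572 / 94 = 7.421 MeV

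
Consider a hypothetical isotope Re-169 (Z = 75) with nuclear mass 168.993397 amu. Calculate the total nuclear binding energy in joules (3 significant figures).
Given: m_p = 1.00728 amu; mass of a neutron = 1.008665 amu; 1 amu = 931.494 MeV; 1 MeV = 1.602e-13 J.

Σm = 75·m_p + 94·m_n = 75.54600 + 94.814510 = 170.360510 amu
Mass defect Δm = 170.360510 − 168.993397 = 1.367113 amu
Binding energy = Δm·c² = 1.367113 × 931.494 MeV/amu = 1273.46 MeV
In joules: 1273.46 MeV × 1.602e-13 J/MeV = 2.0401e-10 J

2.04e-10 J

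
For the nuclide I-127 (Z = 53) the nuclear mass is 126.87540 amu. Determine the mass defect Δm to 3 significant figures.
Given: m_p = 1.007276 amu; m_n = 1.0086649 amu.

Total constituent mass: 53 × 1.007276 + 74 × 1.0086649 = 128.0268306 amu
Mass defect Δm = 128.0268306 − 126.87540 = 1.1514306 amu

1.15 amu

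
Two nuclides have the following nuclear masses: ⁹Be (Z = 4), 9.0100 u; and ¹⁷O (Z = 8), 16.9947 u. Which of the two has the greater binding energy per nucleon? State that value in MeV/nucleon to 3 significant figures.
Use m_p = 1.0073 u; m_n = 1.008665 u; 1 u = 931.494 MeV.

¹⁷O; 7.76 MeV/nucleon

⁹Be: Σm = 4(1.0073) + 5(1.008665) = 9.072525 u; Δm = 0.062525 u; E_B = 58.242 MeV; E_B/A = 6.471 MeV
¹⁷O: Σm = 8(1.0073) + 9(1.008665) = 17.136385 u; Δm = 0.141685 u; E_B = 131.979 MeV; E_B/A = 7.763 MeV
¹⁷O has the higher binding energy per nucleon, so it is the more tightly bound nucleus.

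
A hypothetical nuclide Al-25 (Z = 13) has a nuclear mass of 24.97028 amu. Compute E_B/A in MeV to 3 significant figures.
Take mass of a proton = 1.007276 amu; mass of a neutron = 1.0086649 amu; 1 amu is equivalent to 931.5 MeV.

8.51 MeV/nucleon

Σm = 13·m_p + 12·m_n = 13.094588 + 12.1039788 = 25.1985668 amu
Mass defect Δm = 25.1985668 − 24.97028 = 0.2282868 amu
E_B = 0.2282868 × 931.5 = 212.649 MeV
Per nucleon: 212.649 / 25 = 8.506 MeV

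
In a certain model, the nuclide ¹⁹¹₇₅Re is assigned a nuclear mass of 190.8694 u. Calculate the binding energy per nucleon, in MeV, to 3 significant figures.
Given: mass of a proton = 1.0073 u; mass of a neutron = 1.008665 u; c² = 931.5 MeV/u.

The nucleus contains 75 protons and 191 − 75 = 116 neutrons.
Σm = 75·m_p + 116·m_n = 75.5475 + 117.005140 = 192.552640 u
Mass defect Δm = 192.552640 − 190.8694 = 1.683240 u
E_B = 1.683240 × 931.5 = 1567.94 MeV
BE/A = 1567.94 MeV / 191 = 8.209 MeV/nucleon

8.21 MeV/nucleon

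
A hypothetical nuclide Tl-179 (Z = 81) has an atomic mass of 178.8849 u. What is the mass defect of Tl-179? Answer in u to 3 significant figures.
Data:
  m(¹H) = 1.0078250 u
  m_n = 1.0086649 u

With 81 protons and 98 neutrons (A = 179):
Mass of separated nucleons = 81(1.0078250) + 98(1.0086649) = 81.6338250 + 98.8491602 = 180.4829852 u
Mass defect Δm = 180.4829852 − 178.8849 = 1.5980852 u

1.60 u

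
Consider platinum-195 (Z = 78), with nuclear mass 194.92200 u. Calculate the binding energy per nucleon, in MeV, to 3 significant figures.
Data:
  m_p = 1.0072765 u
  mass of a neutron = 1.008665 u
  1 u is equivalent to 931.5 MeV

Mass of separated nucleons = 78(1.0072765) + 117(1.008665) = 78.5675670 + 118.013805 = 196.5813720 u
The mass defect is 196.5813720 − 194.92200 = 1.6593720 u.
Binding energy = Δm·c² = 1.6593720 × 931.5 MeV/u = 1545.71 MeV
Per nucleon: 1545.71 / 195 = 7.927 MeV

7.93 MeV/nucleon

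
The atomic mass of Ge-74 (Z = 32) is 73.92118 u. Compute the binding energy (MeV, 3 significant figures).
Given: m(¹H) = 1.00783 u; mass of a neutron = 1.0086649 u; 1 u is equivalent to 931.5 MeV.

646 MeV

Z = 32, so N = A − Z = 74 − 32 = 42.
Σm = 32·m(¹H) + 42·m_n = 32.25056 + 42.3639258 = 74.6144858 u
The mass defect is 74.6144858 − 73.92118 = 0.6933058 u.
E_B = 0.6933058 × 931.5 = 645.814 MeV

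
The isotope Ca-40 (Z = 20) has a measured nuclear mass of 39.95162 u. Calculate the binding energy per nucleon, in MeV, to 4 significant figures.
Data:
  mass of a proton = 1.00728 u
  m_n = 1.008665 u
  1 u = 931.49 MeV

8.553 MeV/nucleon

Mass of separated nucleons = 20(1.00728) + 20(1.008665) = 20.14560 + 20.173300 = 40.318900 u
Mass defect Δm = 40.318900 − 39.95162 = 0.367280 u
Converting to energy: 0.367280 u × 931.49 MeV/u = 342.118 MeV
Per nucleon: 342.118 / 40 = 8.553 MeV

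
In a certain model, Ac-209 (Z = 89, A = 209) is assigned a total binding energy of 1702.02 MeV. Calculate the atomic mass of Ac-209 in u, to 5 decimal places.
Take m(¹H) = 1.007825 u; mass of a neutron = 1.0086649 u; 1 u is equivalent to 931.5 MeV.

208.90903 u

Mass defect = 1702.02 MeV / (931.5 MeV/u) = 1.8271820 u
Constituent mass = 89(1.007825) + 120(1.0086649) = 210.7362130 u
Atomic mass = 210.7362130 − 1.8271820 = 208.9090310 u ≈ 208.90903 u (to 5 decimal places)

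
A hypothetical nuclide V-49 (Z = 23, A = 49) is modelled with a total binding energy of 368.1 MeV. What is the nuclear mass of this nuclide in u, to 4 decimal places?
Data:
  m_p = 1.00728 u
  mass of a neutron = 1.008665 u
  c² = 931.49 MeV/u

Mass defect = 368.1 MeV / (931.49 MeV/u) = 0.395173 u
Constituent mass = 23(1.00728) + 26(1.008665) = 49.392730 u
Nuclear mass = 49.392730 − 0.395173 = 48.997557 u ≈ 48.9976 u (to 4 decimal places)

48.9976 u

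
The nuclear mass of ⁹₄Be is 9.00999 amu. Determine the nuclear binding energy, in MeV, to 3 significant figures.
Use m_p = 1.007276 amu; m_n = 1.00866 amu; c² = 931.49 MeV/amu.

58.1 MeV

Z = 4, so N = A − Z = 9 − 4 = 5.
Total constituent mass: 4 × 1.007276 + 5 × 1.00866 = 9.072404 amu
The mass defect is 9.072404 − 9.00999 = 0.062414 amu.
E_B = 0.062414 × 931.49 = 58.1380 MeV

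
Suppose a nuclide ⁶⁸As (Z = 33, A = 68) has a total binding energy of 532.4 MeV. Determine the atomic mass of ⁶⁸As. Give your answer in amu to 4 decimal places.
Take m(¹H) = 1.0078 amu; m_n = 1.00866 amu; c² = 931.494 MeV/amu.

67.9889 amu

Mass defect = 532.4 MeV / (931.494 MeV/amu) = 0.571555 amu
Constituent mass = 33(1.0078) + 35(1.00866) = 68.56050 amu
Atomic mass = 68.56050 − 0.571555 = 67.988945 amu ≈ 67.9889 amu (to 4 decimal places)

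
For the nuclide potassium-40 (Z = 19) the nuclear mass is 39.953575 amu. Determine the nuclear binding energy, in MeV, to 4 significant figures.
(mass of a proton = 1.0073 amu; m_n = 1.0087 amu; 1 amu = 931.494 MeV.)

Mass of separated nucleons = 19(1.0073) + 21(1.0087) = 19.1387 + 21.1827 = 40.3214 amu
Δm = 40.3214 − 39.953575 = 0.367825 amu
Converting to energy: 0.367825 amu × 931.494 MeV/amu = 342.627 MeV

342.6 MeV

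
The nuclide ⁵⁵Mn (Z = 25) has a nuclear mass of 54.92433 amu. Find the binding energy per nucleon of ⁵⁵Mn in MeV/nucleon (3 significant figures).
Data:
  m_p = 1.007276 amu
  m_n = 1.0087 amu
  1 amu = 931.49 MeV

The nucleus contains 25 protons and 55 − 25 = 30 neutrons.
Mass of separated nucleons = 25(1.007276) + 30(1.0087) = 25.181900 + 30.2610 = 55.442900 amu
Δm = 55.442900 − 54.92433 = 0.518570 amu
Converting to energy: 0.518570 amu × 931.49 MeV/amu = 483.043 MeV
Dividing by A = 55 gives 8.783 MeV per nucleon.

8.78 MeV/nucleon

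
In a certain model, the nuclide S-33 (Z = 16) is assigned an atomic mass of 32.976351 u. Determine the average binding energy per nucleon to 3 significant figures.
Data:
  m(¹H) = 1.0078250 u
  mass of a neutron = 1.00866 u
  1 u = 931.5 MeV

With 16 protons and 17 neutrons (A = 33):
Mass of separated nucleons = 16(1.0078250) + 17(1.00866) = 16.1252000 + 17.14722 = 33.2724200 u
Mass defect Δm = 33.2724200 − 32.976351 = 0.2960690 u
Binding energy = Δm·c² = 0.2960690 × 931.5 MeV/u = 275.788 MeV
Dividing by A = 33 gives 8.357 MeV per nucleon.

8.36 MeV/nucleon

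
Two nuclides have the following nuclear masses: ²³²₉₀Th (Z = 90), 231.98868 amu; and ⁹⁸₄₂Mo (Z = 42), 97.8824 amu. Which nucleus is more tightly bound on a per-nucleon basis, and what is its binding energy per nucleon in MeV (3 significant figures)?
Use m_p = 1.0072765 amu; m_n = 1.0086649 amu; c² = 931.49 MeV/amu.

²³²₉₀Th: Σm = 90(1.0072765) + 142(1.0086649) = 233.8853008 amu; Δm = 1.8966208 amu; E_B = 1766.7 MeV; E_B/A = 7.615 MeV
⁹⁸₄₂Mo: Σm = 42(1.0072765) + 56(1.0086649) = 98.7908474 amu; Δm = 0.9084474 amu; E_B = 846.21 MeV; E_B/A = 8.6348 MeV
⁹⁸₄₂Mo has the higher binding energy per nucleon, so it is the more tightly bound nucleus.

⁹⁸₄₂Mo; 8.63 MeV/nucleon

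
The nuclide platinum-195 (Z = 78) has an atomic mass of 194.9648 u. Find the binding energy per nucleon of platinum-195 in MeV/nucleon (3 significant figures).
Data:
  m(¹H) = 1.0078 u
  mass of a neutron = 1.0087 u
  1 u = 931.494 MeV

With 78 protons and 117 neutrons (A = 195):
Σm = 78·m(¹H) + 117·m_n = 78.6084 + 118.0179 = 196.6263 u
Δm = 196.6263 − 194.9648 = 1.6615 u
E_B = 1.6615 × 931.494 = 1547.68 MeV
BE/A = 1547.68 MeV / 195 = 7.937 MeV/nucleon

7.94 MeV/nucleon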